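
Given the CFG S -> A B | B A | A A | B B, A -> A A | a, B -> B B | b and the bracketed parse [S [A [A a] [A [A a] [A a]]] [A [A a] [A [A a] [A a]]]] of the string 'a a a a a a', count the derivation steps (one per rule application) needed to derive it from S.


Every bracketed nonterminal node [X ...] in the tree is produced by exactly one rule application.
Reading the tree off as a leftmost derivation:
  Step 1: S  =>  A A   (applied S -> A A)
  Step 2: A A  =>  A A A   (applied A -> A A)
  Step 3: A A A  =>  a A A   (applied A -> a)
  Step 4: a A A  =>  a A A A   (applied A -> A A)
  Step 5: a A A A  =>  a a A A   (applied A -> a)
  Step 6: a a A A  =>  a a a A   (applied A -> a)
  Step 7: a a a A  =>  a a a A A   (applied A -> A A)
  Step 8: a a a A A  =>  a a a a A   (applied A -> a)
  Step 9: a a a a A  =>  a a a a A A   (applied A -> A A)
  Step 10: a a a a A A  =>  a a a a a A   (applied A -> a)
  Step 11: a a a a a A  =>  a a a a a a   (applied A -> a)
Final yield: a a a a a a
Total rewrite steps: 11

11


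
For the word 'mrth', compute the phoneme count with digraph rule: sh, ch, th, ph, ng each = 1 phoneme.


Parsing 'mrth' greedily, digraphs first:
  'm' -> consonant phoneme (phonemes so far: 1)
  'r' -> consonant phoneme (phonemes so far: 2)
  'th' -> digraph (1 consonant phoneme) (phonemes so far: 3)
Total phonemes: 3

3


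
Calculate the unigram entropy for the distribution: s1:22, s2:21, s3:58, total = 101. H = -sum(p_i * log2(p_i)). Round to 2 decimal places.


Computing entropy H = -sum(p_i * log2(p_i)):
  s1: p = 22/101 = 0.2178, -p*log2(p) = 0.4789
  s2: p = 21/101 = 0.2079, -p*log2(p) = 0.4711
  s3: p = 58/101 = 0.5743, -p*log2(p) = 0.4595
H = sum of terms = 1.4095
Rounded to 2 decimals: 1.41

1.41


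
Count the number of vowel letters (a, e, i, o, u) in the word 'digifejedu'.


Scanning each character of 'digifejedu':
  Position 1: 'd' -> consonant (running count: 0)
  Position 2: 'i' -> vowel (running count: 1)
  Position 3: 'g' -> consonant (running count: 1)
  Position 4: 'i' -> vowel (running count: 2)
  Position 5: 'f' -> consonant (running count: 2)
  Position 6: 'e' -> vowel (running count: 3)
  Position 7: 'j' -> consonant (running count: 3)
  Position 8: 'e' -> vowel (running count: 4)
  Position 9: 'd' -> consonant (running count: 4)
  Position 10: 'u' -> vowel (running count: 5)
Total vowels: 5

5


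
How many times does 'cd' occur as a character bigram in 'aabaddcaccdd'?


Scanning 'aabaddcaccdd' for bigram 'cd':
  Position 0: 'aa' -> no
  Position 1: 'ab' -> no
  Position 2: 'ba' -> no
  Position 3: 'ad' -> no
  Position 4: 'dd' -> no
  Position 5: 'dc' -> no
  Position 6: 'ca' -> no
  Position 7: 'ac' -> no
  Position 8: 'cc' -> no
  Position 9: 'cd' -> MATCH
  Position 10: 'dd' -> no
Total matches: 1

1


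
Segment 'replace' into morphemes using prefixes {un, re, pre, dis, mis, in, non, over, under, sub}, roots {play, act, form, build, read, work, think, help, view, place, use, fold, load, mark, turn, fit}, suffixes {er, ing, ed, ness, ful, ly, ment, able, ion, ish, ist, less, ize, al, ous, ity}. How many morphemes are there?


Segmenting 'replace' against the inventory:
  're' -> prefix (morpheme 1)
  'place' -> root (morpheme 2)
Total morphemes: 2

2


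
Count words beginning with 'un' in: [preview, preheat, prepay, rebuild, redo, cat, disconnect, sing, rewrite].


Checking each word for prefix 'un':
  'preview' -> no (count: 0)
  'preheat' -> no (count: 0)
  'prepay' -> no (count: 0)
  'rebuild' -> no (count: 0)
  'redo' -> no (count: 0)
  'cat' -> no (count: 0)
  'disconnect' -> no (count: 0)
  'sing' -> no (count: 0)
  'rewrite' -> no (count: 0)
Total with prefix 'un': 0

0


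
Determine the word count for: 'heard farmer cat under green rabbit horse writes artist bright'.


Counting words by splitting on spaces:
  Word 1: 'heard'
  Word 2: 'farmer'
  Word 3: 'cat'
  Word 4: 'under'
  Word 5: 'green'
  Word 6: 'rabbit'
  Word 7: 'horse'
  Word 8: 'writes'
  Word 9: 'artist'
  Word 10: 'bright'
Total words: 10

10


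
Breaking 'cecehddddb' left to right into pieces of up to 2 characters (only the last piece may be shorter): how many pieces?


'cecehddddb' has 10 characters.
Chunking with max size 2:
  Chunk 1: 'ce' (positions 0-1)
  Chunk 2: 'ce' (positions 2-3)
  Chunk 3: 'hd' (positions 4-5)
  Chunk 4: 'dd' (positions 6-7)
  Chunk 5: 'db' (positions 8-9)
Total chunks: ceil(10 / 2) = 5

5


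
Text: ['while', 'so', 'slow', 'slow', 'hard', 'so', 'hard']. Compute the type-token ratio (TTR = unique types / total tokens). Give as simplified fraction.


Tokens: 7
Unique types: ('hard', 'slow', 'so', 'while') = 4
TTR = 4/7
Already in lowest terms.

4/7


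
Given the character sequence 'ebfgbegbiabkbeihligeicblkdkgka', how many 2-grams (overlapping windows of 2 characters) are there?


String 'ebfgbegbiabkbeihligeicblkdkgka' has length L = 30.
Number of overlapping n-grams = L - n + 1
Substituting: 30 - 2 + 1 = 29

29


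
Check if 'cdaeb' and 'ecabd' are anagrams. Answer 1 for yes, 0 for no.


Sort characters of 'cdaeb': 'abcde'
Sort characters of 'ecabd': 'abcde'
Sorted forms match -> they ARE anagrams
Result: 1

1


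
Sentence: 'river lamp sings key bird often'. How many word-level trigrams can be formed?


Word trigrams from [6] words:
  Trigram 1: (river lamp sings)
  Trigram 2: (lamp sings key)
  Trigram 3: (sings key bird)
  Trigram 4: (key bird often)
Total word trigrams: 6 - 2 = 4

4


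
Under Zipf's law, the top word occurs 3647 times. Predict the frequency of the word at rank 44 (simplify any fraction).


Zipf's law: freq(rank) = f1 / rank
f1 = 3647, rank = 44
freq = 3647 / 44
GCD(3647, 44) = 1
Simplified: 3647/44

3647/44


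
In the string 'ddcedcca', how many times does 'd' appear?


Scanning 'ddcedcca' for 'd':
  Position 0: 'd' -> MATCH (count: 1)
  Position 1: 'd' -> MATCH (count: 2)
  Position 4: 'd' -> MATCH (count: 3)
Total occurrences of 'd': 3

3


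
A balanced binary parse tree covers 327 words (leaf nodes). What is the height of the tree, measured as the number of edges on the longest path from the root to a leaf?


In a balanced binary tree with n leaves the deepest leaf is ceil(log2(n)) edges below the root.
log2(327) = 8.3531
ceil(8.3531) = 9
height (edges) = 9

9


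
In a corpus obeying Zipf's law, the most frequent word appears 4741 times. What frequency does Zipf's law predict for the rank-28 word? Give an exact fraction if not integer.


Zipf's law: freq(rank) = f1 / rank
f1 = 4741, rank = 28
freq = 4741 / 28
GCD(4741, 28) = 1
Simplified: 4741/28

4741/28


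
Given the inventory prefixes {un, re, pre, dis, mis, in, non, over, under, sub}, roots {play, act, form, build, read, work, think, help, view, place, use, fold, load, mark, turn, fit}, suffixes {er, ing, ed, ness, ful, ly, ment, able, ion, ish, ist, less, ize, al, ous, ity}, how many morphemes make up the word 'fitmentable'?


Segmenting 'fitmentable' against the inventory:
  'fit' -> root (morpheme 1)
  'ment' -> suffix (morpheme 2)
  'able' -> suffix (morpheme 3)
Total morphemes: 3

3


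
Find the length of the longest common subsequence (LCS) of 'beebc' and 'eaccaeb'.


DP table for LCS of 'beebc' and 'eaccaeb':
       e  a  c  c  a  e  b
    0  0  0  0  0  0  0  0
  b 0  0  0  0  0  0  0  1
  e 0  1  1  1  1  1  1  1
  e 0  1  1  1  1  1  2  2
  b 0  1  1  1  1  1  2  3
  c 0  1  1  2  2  2  2  3
LCS: 'eeb'
LCS length = 3

3


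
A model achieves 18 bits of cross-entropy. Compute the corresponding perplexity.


Perplexity formula: PP = 2^H
H = 18
PP = 2^18
PP = 2^18 = 262144

262144


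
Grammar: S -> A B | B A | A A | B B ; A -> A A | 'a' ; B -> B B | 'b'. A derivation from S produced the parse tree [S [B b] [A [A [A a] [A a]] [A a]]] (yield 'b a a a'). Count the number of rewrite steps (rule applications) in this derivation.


Every bracketed nonterminal node [X ...] in the tree is produced by exactly one rule application.
Reading the tree off as a leftmost derivation:
  Step 1: S  =>  B A   (applied S -> B A)
  Step 2: B A  =>  b A   (applied B -> b)
  Step 3: b A  =>  b A A   (applied A -> A A)
  Step 4: b A A  =>  b A A A   (applied A -> A A)
  Step 5: b A A A  =>  b a A A   (applied A -> a)
  Step 6: b a A A  =>  b a a A   (applied A -> a)
  Step 7: b a a A  =>  b a a a   (applied A -> a)
Final yield: b a a a
Total rewrite steps: 7

7


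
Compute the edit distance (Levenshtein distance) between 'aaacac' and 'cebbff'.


Building DP table for s1='aaacac' (len 6) and s2='cebbff' (len 6):
       c  e  b  b  f  f
    0  1  2  3  4  5  6
  a 1  1  2  3  4  5  6
  a 2  2  2  3  4  5  6
  a 3  3  3  3  4  5  6
  c 4  3  4  4  4  5  6
  a 5  4  4  5  5  5  6
  c 6  5  5  5  6  6  6
Edit distance = dp[6][6] = 6

6


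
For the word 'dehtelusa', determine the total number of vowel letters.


Scanning each character of 'dehtelusa':
  Position 1: 'd' -> consonant (running count: 0)
  Position 2: 'e' -> vowel (running count: 1)
  Position 3: 'h' -> consonant (running count: 1)
  Position 4: 't' -> consonant (running count: 1)
  Position 5: 'e' -> vowel (running count: 2)
  Position 6: 'l' -> consonant (running count: 2)
  Position 7: 'u' -> vowel (running count: 3)
  Position 8: 's' -> consonant (running count: 3)
  Position 9: 'a' -> vowel (running count: 4)
Total vowels: 4

4


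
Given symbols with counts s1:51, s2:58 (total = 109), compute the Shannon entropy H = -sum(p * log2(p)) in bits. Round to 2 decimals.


Computing entropy H = -sum(p_i * log2(p_i)):
  s1: p = 51/109 = 0.4679, -p*log2(p) = 0.5127
  s2: p = 58/109 = 0.5321, -p*log2(p) = 0.4843
H = sum of terms = 0.9970
Rounded to 2 decimals: 1.00

1.00


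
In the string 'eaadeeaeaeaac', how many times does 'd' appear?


Scanning 'eaadeeaeaeaac' for 'd':
  Position 3: 'd' -> MATCH (count: 1)
Total occurrences of 'd': 1

1


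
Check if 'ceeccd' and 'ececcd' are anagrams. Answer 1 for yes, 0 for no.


Sort characters of 'ceeccd': 'cccdee'
Sort characters of 'ececcd': 'cccdee'
Sorted forms match -> they ARE anagrams
Result: 1

1


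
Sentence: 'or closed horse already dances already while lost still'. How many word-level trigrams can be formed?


Word trigrams from [9] words:
  Trigram 1: (or closed horse)
  Trigram 2: (closed horse already)
  Trigram 3: (horse already dances)
  Trigram 4: (already dances already)
  Trigram 5: (dances already while)
  Trigram 6: (already while lost)
  Trigram 7: (while lost still)
Total word trigrams: 9 - 2 = 7

7


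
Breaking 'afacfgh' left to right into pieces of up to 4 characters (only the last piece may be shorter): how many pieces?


'afacfgh' has 7 characters.
Chunking with max size 4:
  Chunk 1: 'afac' (positions 0-3)
  Chunk 2: 'fgh' (positions 4-6)
Total chunks: ceil(7 / 4) = 2

2


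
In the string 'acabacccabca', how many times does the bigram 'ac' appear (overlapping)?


Scanning 'acabacccabca' for bigram 'ac':
  Position 0: 'ac' -> MATCH
  Position 1: 'ca' -> no
  Position 2: 'ab' -> no
  Position 3: 'ba' -> no
  Position 4: 'ac' -> MATCH
  Position 5: 'cc' -> no
  Position 6: 'cc' -> no
  Position 7: 'ca' -> no
  Position 8: 'ab' -> no
  Position 9: 'bc' -> no
  Position 10: 'ca' -> no
Total matches: 2

2


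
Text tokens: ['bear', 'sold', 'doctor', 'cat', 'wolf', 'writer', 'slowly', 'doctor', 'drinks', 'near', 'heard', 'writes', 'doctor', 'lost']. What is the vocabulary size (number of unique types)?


Listing all tokens and tracking unique types:
  Token 1: 'bear' -> NEW (unique so far: 1)
  Token 2: 'sold' -> NEW (unique so far: 2)
  Token 3: 'doctor' -> NEW (unique so far: 3)
  Token 4: 'cat' -> NEW (unique so far: 4)
  Token 5: 'wolf' -> NEW (unique so far: 5)
  Token 6: 'writer' -> NEW (unique so far: 6)
  Token 7: 'slowly' -> NEW (unique so far: 7)
  Token 8: 'doctor' -> duplicate (unique so far: 7)
  Token 9: 'drinks' -> NEW (unique so far: 8)
  Token 10: 'near' -> NEW (unique so far: 9)
  Token 11: 'heard' -> NEW (unique so far: 10)
  Token 12: 'writes' -> NEW (unique so far: 11)
  Token 13: 'doctor' -> duplicate (unique so far: 11)
  Token 14: 'lost' -> NEW (unique so far: 12)
Unique types: ('bear', 'cat', 'doctor', 'drinks', 'heard', 'lost', 'near', 'slowly', 'sold', 'wolf', 'writer', 'writes')
Vocabulary size: 12

12


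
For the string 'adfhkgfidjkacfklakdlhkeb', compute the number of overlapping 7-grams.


String 'adfhkgfidjkacfklakdlhkeb' has length L = 24.
Number of overlapping n-grams = L - n + 1
Substituting: 24 - 7 + 1 = 18

18


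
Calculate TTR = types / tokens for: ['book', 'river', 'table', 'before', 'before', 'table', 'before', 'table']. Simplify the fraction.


Tokens: 8
Unique types: ('before', 'book', 'river', 'table') = 4
TTR = 4/8
Simplify: divide both by 4 -> 1/2
TTR = 1/2

1/2


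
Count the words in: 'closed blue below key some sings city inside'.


Counting words by splitting on spaces:
  Word 1: 'closed'
  Word 2: 'blue'
  Word 3: 'below'
  Word 4: 'key'
  Word 5: 'some'
  Word 6: 'sings'
  Word 7: 'city'
  Word 8: 'inside'
Total words: 8

8


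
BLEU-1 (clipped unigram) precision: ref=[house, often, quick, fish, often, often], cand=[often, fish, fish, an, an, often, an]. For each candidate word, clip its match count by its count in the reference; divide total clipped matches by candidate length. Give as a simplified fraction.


Reference word counts: {'fish': 1, 'house': 1, 'often': 3, 'quick': 1}
Checking each candidate word (with clipping):
  'often' -> in reference (ref count 3, used 1/3) -> match (matches: 1)
  'fish' -> in reference (ref count 1, used 1/1) -> match (matches: 2)
  'fish' -> ref count 1 already used up (1/1) -> clipped, no match (matches: 2)
  'an' -> not in reference -> no match (matches: 2)
  'an' -> not in reference -> no match (matches: 2)
  'often' -> in reference (ref count 3, used 2/3) -> match (matches: 3)
  'an' -> not in reference -> no match (matches: 3)
Clipped matches: 3, Candidate length: 7
Precision = 3/7

3/7


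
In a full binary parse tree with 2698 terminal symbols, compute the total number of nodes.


Leaf nodes (terminals): 2698
Internal nodes = n - 1 = 2698 - 1 = 2697
Total = leaves + internal = 2698 + 2697 = 5395

5395


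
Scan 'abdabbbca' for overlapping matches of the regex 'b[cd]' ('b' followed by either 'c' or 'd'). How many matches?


Pattern: b[cd] means 'b' followed by either 'c' or 'd'.
Scanning 'abdabbbca' position-by-position:
  Pos 0: window 'ab' -> no
  Pos 1: window 'bd' -> MATCH
  Pos 2: window 'da' -> no
  Pos 3: window 'ab' -> no
  Pos 4: window 'bb' -> no
  Pos 5: window 'bb' -> no
  Pos 6: window 'bc' -> MATCH
  Pos 7: window 'ca' -> no
  Pos 8: window 'a' -> no
Total matches: 2

2


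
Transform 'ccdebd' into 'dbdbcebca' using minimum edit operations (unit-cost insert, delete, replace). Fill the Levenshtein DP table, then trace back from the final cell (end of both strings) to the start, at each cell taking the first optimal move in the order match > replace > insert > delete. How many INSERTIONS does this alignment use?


Edit distance = 6. Backtracking from cell (6, 9) with preference match > replace > insert > delete,
then listing the resulting alignment 'ccdebd' -> 'dbdbcebca' left to right:
  Step 1: replace c->d
  Step 2: replace c->b
  Step 3: keep 'd'
  Step 4: insert 'b' [insertion #1]
  Step 5: insert 'c' [insertion #2]
  Step 6: keep 'e'
  Step 7: keep 'b'
  Step 8: insert 'c' [insertion #3]
  Step 9: replace d->a
Total insertions: 3

3


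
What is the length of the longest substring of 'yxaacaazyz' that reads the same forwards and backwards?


Scanning 'yxaacaazyz' for palindromic substrings.
Substring at positions 2-6: 'aacaa'.
Check: reverse('aacaa') = 'aacaa' -> palindrome confirmed.
Neighbouring characters ('x' / 'z') break symmetry, so it cannot extend further.
No longer palindromic substring exists; longest length = 5

5


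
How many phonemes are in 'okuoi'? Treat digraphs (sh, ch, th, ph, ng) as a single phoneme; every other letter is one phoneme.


Parsing 'okuoi' greedily, digraphs first:
  'o' -> vowel phoneme (phonemes so far: 1)
  'k' -> consonant phoneme (phonemes so far: 2)
  'u' -> vowel phoneme (phonemes so far: 3)
  'o' -> vowel phoneme (phonemes so far: 4)
  'i' -> vowel phoneme (phonemes so far: 5)
Total phonemes: 5

5


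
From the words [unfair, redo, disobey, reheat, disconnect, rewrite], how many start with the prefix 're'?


Checking each word for prefix 're':
  'unfair' -> no (count: 0)
  'redo' -> YES, starts with 're' (count: 1)
  'disobey' -> no (count: 1)
  'reheat' -> YES, starts with 're' (count: 2)
  'disconnect' -> no (count: 2)
  'rewrite' -> YES, starts with 're' (count: 3)
Total with prefix 're': 3

3


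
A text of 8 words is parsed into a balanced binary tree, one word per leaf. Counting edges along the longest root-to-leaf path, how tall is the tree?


In a balanced binary tree with n leaves the deepest leaf is ceil(log2(n)) edges below the root.
log2(8) = 3.0000
ceil(3.0000) = 3
height (edges) = 3

3


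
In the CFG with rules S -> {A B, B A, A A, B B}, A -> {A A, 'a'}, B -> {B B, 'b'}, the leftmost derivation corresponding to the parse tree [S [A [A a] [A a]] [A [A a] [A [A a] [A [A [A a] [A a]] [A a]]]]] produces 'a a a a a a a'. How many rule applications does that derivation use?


Every bracketed nonterminal node [X ...] in the tree is produced by exactly one rule application.
Reading the tree off as a leftmost derivation:
  Step 1: S  =>  A A   (applied S -> A A)
  Step 2: A A  =>  A A A   (applied A -> A A)
  Step 3: A A A  =>  a A A   (applied A -> a)
  Step 4: a A A  =>  a a A   (applied A -> a)
  Step 5: a a A  =>  a a A A   (applied A -> A A)
  Step 6: a a A A  =>  a a a A   (applied A -> a)
  Step 7: a a a A  =>  a a a A A   (applied A -> A A)
  Step 8: a a a A A  =>  a a a a A   (applied A -> a)
  Step 9: a a a a A  =>  a a a a A A   (applied A -> A A)
  Step 10: a a a a A A  =>  a a a a A A A   (applied A -> A A)
  Step 11: a a a a A A A  =>  a a a a a A A   (applied A -> a)
  Step 12: a a a a a A A  =>  a a a a a a A   (applied A -> a)
  Step 13: a a a a a a A  =>  a a a a a a a   (applied A -> a)
Final yield: a a a a a a a
Total rewrite steps: 13

13


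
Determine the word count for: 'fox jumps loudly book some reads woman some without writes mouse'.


Counting words by splitting on spaces:
  Word 1: 'fox'
  Word 2: 'jumps'
  Word 3: 'loudly'
  Word 4: 'book'
  Word 5: 'some'
  Word 6: 'reads'
  Word 7: 'woman'
  Word 8: 'some'
  Word 9: 'without'
  Word 10: 'writes'
  Word 11: 'mouse'
Total words: 11

11


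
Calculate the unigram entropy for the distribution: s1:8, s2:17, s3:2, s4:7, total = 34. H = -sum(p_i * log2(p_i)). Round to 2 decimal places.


Computing entropy H = -sum(p_i * log2(p_i)):
  s1: p = 8/34 = 0.2353, -p*log2(p) = 0.4912
  s2: p = 17/34 = 0.5000, -p*log2(p) = 0.5000
  s3: p = 2/34 = 0.0588, -p*log2(p) = 0.2404
  s4: p = 7/34 = 0.2059, -p*log2(p) = 0.4694
H = sum of terms = 1.7010
Rounded to 2 decimals: 1.70

1.70


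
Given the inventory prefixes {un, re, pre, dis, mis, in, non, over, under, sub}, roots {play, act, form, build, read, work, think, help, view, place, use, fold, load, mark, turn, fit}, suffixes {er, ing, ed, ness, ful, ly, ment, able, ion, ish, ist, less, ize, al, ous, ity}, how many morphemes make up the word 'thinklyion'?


Segmenting 'thinklyion' against the inventory:
  'think' -> root (morpheme 1)
  'ly' -> suffix (morpheme 2)
  'ion' -> suffix (morpheme 3)
Total morphemes: 3

3


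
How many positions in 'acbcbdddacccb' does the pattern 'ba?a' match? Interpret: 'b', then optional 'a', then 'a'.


Pattern: ba?a means 'b', then optional 'a', then 'a'.
Scanning 'acbcbdddacccb' position-by-position:
  Pos 0: window 'acb' -> no
  Pos 1: window 'cbc' -> no
  Pos 2: window 'bcb' -> no
  Pos 3: window 'cbd' -> no
  Pos 4: window 'bdd' -> no
  Pos 5: window 'ddd' -> no
  Pos 6: window 'dda' -> no
  Pos 7: window 'dac' -> no
  Pos 8: window 'acc' -> no
  Pos 9: window 'ccc' -> no
  Pos 10: window 'ccb' -> no
  Pos 11: window 'cb' -> no
  Pos 12: window 'b' -> no
Total matches: 0

0


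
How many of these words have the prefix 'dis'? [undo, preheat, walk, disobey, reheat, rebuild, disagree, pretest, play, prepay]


Checking each word for prefix 'dis':
  'undo' -> no (count: 0)
  'preheat' -> no (count: 0)
  'walk' -> no (count: 0)
  'disobey' -> YES, starts with 'dis' (count: 1)
  'reheat' -> no (count: 1)
  'rebuild' -> no (count: 1)
  'disagree' -> YES, starts with 'dis' (count: 2)
  'pretest' -> no (count: 2)
  'play' -> no (count: 2)
  'prepay' -> no (count: 2)
Total with prefix 'dis': 2

2


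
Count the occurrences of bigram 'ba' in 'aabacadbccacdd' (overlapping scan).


Scanning 'aabacadbccacdd' for bigram 'ba':
  Position 0: 'aa' -> no
  Position 1: 'ab' -> no
  Position 2: 'ba' -> MATCH
  Position 3: 'ac' -> no
  Position 4: 'ca' -> no
  Position 5: 'ad' -> no
  Position 6: 'db' -> no
  Position 7: 'bc' -> no
  Position 8: 'cc' -> no
  Position 9: 'ca' -> no
  Position 10: 'ac' -> no
  Position 11: 'cd' -> no
  Position 12: 'dd' -> no
Total matches: 1

1


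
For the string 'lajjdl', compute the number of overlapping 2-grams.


String 'lajjdl' has length L = 6.
Number of overlapping n-grams = L - n + 1
Substituting: 6 - 2 + 1 = 5

5


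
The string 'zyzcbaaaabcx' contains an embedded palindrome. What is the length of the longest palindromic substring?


Scanning 'zyzcbaaaabcx' for palindromic substrings.
Substring at positions 3-10: 'cbaaaabc'.
Check: reverse('cbaaaabc') = 'cbaaaabc' -> palindrome confirmed.
Neighbouring characters ('z' / 'x') break symmetry, so it cannot extend further.
No longer palindromic substring exists; longest length = 8

8


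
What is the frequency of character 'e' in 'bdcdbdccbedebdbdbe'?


Scanning 'bdcdbdccbedebdbdbe' for 'e':
  Position 9: 'e' -> MATCH (count: 1)
  Position 11: 'e' -> MATCH (count: 2)
  Position 17: 'e' -> MATCH (count: 3)
Total occurrences of 'e': 3

3


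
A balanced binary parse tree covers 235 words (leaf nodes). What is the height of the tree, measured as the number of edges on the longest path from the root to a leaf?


In a balanced binary tree with n leaves the deepest leaf is ceil(log2(n)) edges below the root.
log2(235) = 7.8765
ceil(7.8765) = 8
height (edges) = 8

8


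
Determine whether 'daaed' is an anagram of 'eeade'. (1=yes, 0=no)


Sort characters of 'daaed': 'aadde'
Sort characters of 'eeade': 'adeee'
Sorted forms differ -> they are NOT anagrams
Result: 0

0


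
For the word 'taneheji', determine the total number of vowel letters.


Scanning each character of 'taneheji':
  Position 1: 't' -> consonant (running count: 0)
  Position 2: 'a' -> vowel (running count: 1)
  Position 3: 'n' -> consonant (running count: 1)
  Position 4: 'e' -> vowel (running count: 2)
  Position 5: 'h' -> consonant (running count: 2)
  Position 6: 'e' -> vowel (running count: 3)
  Position 7: 'j' -> consonant (running count: 3)
  Position 8: 'i' -> vowel (running count: 4)
Total vowels: 4

4


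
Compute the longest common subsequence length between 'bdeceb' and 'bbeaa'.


DP table for LCS of 'bdeceb' and 'bbeaa':
       b  b  e  a  a
    0  0  0  0  0  0
  b 0  1  1  1  1  1
  d 0  1  1  1  1  1
  e 0  1  1  2  2  2
  c 0  1  1  2  2  2
  e 0  1  1  2  2  2
  b 0  1  2  2  2  2
LCS: 'be'
LCS length = 2

2


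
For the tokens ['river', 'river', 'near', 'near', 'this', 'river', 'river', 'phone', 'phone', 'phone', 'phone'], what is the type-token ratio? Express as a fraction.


Tokens: 11
Unique types: ('near', 'phone', 'river', 'this') = 4
TTR = 4/11
Already in lowest terms.

4/11


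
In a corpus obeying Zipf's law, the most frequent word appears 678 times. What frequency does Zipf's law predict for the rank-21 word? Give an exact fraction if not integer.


Zipf's law: freq(rank) = f1 / rank
f1 = 678, rank = 21
freq = 678 / 21
GCD(678, 21) = 3
Simplified: 226/7

226/7


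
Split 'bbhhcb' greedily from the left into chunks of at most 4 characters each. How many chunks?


'bbhhcb' has 6 characters.
Chunking with max size 4:
  Chunk 1: 'bbhh' (positions 0-3)
  Chunk 2: 'cb' (positions 4-5)
Total chunks: ceil(6 / 4) = 2

2


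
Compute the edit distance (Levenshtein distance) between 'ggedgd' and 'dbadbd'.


Building DP table for s1='ggedgd' (len 6) and s2='dbadbd' (len 6):
       d  b  a  d  b  d
    0  1  2  3  4  5  6
  g 1  1  2  3  4  5  6
  g 2  2  2  3  4  5  6
  e 3  3  3  3  4  5  6
  d 4  3  4  4  3  4  5
  g 5  4  4  5  4  4  5
  d 6  5  5  5  5  5  4
Edit distance = dp[6][6] = 4

4


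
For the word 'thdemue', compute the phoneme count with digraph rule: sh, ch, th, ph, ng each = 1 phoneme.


Parsing 'thdemue' greedily, digraphs first:
  'th' -> digraph (1 consonant phoneme) (phonemes so far: 1)
  'd' -> consonant phoneme (phonemes so far: 2)
  'e' -> vowel phoneme (phonemes so far: 3)
  'm' -> consonant phoneme (phonemes so far: 4)
  'u' -> vowel phoneme (phonemes so far: 5)
  'e' -> vowel phoneme (phonemes so far: 6)
Total phonemes: 6

6


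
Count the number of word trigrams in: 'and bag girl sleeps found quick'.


Word trigrams from [6] words:
  Trigram 1: (and bag girl)
  Trigram 2: (bag girl sleeps)
  Trigram 3: (girl sleeps found)
  Trigram 4: (sleeps found quick)
Total word trigrams: 6 - 2 = 4

4


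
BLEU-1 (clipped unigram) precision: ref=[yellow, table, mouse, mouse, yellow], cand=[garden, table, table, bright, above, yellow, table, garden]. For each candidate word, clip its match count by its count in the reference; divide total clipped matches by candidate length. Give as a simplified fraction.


Reference word counts: {'mouse': 2, 'table': 1, 'yellow': 2}
Checking each candidate word (with clipping):
  'garden' -> not in reference -> no match (matches: 0)
  'table' -> in reference (ref count 1, used 1/1) -> match (matches: 1)
  'table' -> ref count 1 already used up (1/1) -> clipped, no match (matches: 1)
  'bright' -> not in reference -> no match (matches: 1)
  'above' -> not in reference -> no match (matches: 1)
  'yellow' -> in reference (ref count 2, used 1/2) -> match (matches: 2)
  'table' -> ref count 1 already used up (1/1) -> clipped, no match (matches: 2)
  'garden' -> not in reference -> no match (matches: 2)
Clipped matches: 2, Candidate length: 8
Precision = 2/8 = 1/4

1/4


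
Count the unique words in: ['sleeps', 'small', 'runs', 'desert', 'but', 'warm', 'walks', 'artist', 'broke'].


Listing all tokens and tracking unique types:
  Token 1: 'sleeps' -> NEW (unique so far: 1)
  Token 2: 'small' -> NEW (unique so far: 2)
  Token 3: 'runs' -> NEW (unique so far: 3)
  Token 4: 'desert' -> NEW (unique so far: 4)
  Token 5: 'but' -> NEW (unique so far: 5)
  Token 6: 'warm' -> NEW (unique so far: 6)
  Token 7: 'walks' -> NEW (unique so far: 7)
  Token 8: 'artist' -> NEW (unique so far: 8)
  Token 9: 'broke' -> NEW (unique so far: 9)
Unique types: ('artist', 'broke', 'but', 'desert', 'runs', 'sleeps', 'small', 'walks', 'warm')
Vocabulary size: 9

9


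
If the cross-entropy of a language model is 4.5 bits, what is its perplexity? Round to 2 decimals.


Perplexity formula: PP = 2^H
H = 4.5
PP = 2^4.5
Decompose: 2^4.5 = 2^4 * 2^0.5 = 2^4 * sqrt(2)
2^4 = 16, sqrt(2) ~ 1.4142136
PP ~ 16 * 1.4142136 = 22.6274176
Rounded to 2 decimals: 22.63

22.63


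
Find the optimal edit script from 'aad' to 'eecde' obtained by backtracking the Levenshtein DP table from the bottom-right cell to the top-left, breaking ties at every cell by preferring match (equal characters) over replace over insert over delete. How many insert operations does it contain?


Edit distance = 4. Backtracking from cell (3, 5) with preference match > replace > insert > delete,
then listing the resulting alignment 'aad' -> 'eecde' left to right:
  Step 1: insert 'e' [insertion #1]
  Step 2: replace a->e
  Step 3: replace a->c
  Step 4: keep 'd'
  Step 5: insert 'e' [insertion #2]
Total insertions: 2

2


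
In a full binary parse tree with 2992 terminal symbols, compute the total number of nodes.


Leaf nodes (terminals): 2992
Internal nodes = n - 1 = 2992 - 1 = 2991
Total = leaves + internal = 2992 + 2991 = 5983

5983


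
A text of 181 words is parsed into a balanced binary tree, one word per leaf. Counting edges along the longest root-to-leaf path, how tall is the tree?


In a balanced binary tree with n leaves the deepest leaf is ceil(log2(n)) edges below the root.
log2(181) = 7.4998
ceil(7.4998) = 8
height (edges) = 8

8


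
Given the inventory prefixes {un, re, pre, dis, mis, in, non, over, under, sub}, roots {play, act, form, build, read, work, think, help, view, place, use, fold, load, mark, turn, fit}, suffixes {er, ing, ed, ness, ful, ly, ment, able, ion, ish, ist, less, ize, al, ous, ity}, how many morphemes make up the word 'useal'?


Segmenting 'useal' against the inventory:
  'use' -> root (morpheme 1)
  'al' -> suffix (morpheme 2)
Total morphemes: 2

2


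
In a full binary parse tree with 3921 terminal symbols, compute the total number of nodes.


Leaf nodes (terminals): 3921
Internal nodes = n - 1 = 3921 - 1 = 3920
Total = leaves + internal = 3921 + 3920 = 7841

7841


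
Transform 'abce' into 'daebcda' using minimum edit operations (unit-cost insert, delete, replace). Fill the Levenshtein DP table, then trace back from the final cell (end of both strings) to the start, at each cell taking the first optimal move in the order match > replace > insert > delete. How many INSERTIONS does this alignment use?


Edit distance = 4. Backtracking from cell (4, 7) with preference match > replace > insert > delete,
then listing the resulting alignment 'abce' -> 'daebcda' left to right:
  Step 1: insert 'd' [insertion #1]
  Step 2: keep 'a'
  Step 3: insert 'e' [insertion #2]
  Step 4: keep 'b'
  Step 5: keep 'c'
  Step 6: insert 'd' [insertion #3]
  Step 7: replace e->a
Total insertions: 3

3


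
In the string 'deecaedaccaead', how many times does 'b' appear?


Scanning 'deecaedaccaead' for 'b':
  No matches found.
Total occurrences of 'b': 0

0


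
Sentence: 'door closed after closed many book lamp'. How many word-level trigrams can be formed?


Word trigrams from [7] words:
  Trigram 1: (door closed after)
  Trigram 2: (closed after closed)
  Trigram 3: (after closed many)
  Trigram 4: (closed many book)
  Trigram 5: (many book lamp)
Total word trigrams: 7 - 2 = 5

5


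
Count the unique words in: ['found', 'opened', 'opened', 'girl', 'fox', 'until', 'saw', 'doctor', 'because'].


Listing all tokens and tracking unique types:
  Token 1: 'found' -> NEW (unique so far: 1)
  Token 2: 'opened' -> NEW (unique so far: 2)
  Token 3: 'opened' -> duplicate (unique so far: 2)
  Token 4: 'girl' -> NEW (unique so far: 3)
  Token 5: 'fox' -> NEW (unique so far: 4)
  Token 6: 'until' -> NEW (unique so far: 5)
  Token 7: 'saw' -> NEW (unique so far: 6)
  Token 8: 'doctor' -> NEW (unique so far: 7)
  Token 9: 'because' -> NEW (unique so far: 8)
Unique types: ('because', 'doctor', 'found', 'fox', 'girl', 'opened', 'saw', 'until')
Vocabulary size: 8

8


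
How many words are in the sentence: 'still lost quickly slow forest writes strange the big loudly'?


Counting words by splitting on spaces:
  Word 1: 'still'
  Word 2: 'lost'
  Word 3: 'quickly'
  Word 4: 'slow'
  Word 5: 'forest'
  Word 6: 'writes'
  Word 7: 'strange'
  Word 8: 'the'
  Word 9: 'big'
  Word 10: 'loudly'
Total words: 10

10


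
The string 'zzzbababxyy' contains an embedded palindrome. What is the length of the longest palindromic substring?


Scanning 'zzzbababxyy' for palindromic substrings.
Substring at positions 3-7: 'babab'.
Check: reverse('babab') = 'babab' -> palindrome confirmed.
Neighbouring characters ('z' / 'x') break symmetry, so it cannot extend further.
No longer palindromic substring exists; longest length = 5

5


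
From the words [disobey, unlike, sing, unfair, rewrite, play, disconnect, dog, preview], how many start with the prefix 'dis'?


Checking each word for prefix 'dis':
  'disobey' -> YES, starts with 'dis' (count: 1)
  'unlike' -> no (count: 1)
  'sing' -> no (count: 1)
  'unfair' -> no (count: 1)
  'rewrite' -> no (count: 1)
  'play' -> no (count: 1)
  'disconnect' -> YES, starts with 'dis' (count: 2)
  'dog' -> no (count: 2)
  'preview' -> no (count: 2)
Total with prefix 'dis': 2

2


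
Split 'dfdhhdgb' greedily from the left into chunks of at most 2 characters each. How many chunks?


'dfdhhdgb' has 8 characters.
Chunking with max size 2:
  Chunk 1: 'df' (positions 0-1)
  Chunk 2: 'dh' (positions 2-3)
  Chunk 3: 'hd' (positions 4-5)
  Chunk 4: 'gb' (positions 6-7)
Total chunks: ceil(8 / 2) = 4

4


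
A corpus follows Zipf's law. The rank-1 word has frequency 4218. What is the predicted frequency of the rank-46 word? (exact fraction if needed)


Zipf's law: freq(rank) = f1 / rank
f1 = 4218, rank = 46
freq = 4218 / 46
GCD(4218, 46) = 2
Simplified: 2109/23

2109/23


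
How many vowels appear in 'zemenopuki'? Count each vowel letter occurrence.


Scanning each character of 'zemenopuki':
  Position 1: 'z' -> consonant (running count: 0)
  Position 2: 'e' -> vowel (running count: 1)
  Position 3: 'm' -> consonant (running count: 1)
  Position 4: 'e' -> vowel (running count: 2)
  Position 5: 'n' -> consonant (running count: 2)
  Position 6: 'o' -> vowel (running count: 3)
  Position 7: 'p' -> consonant (running count: 3)
  Position 8: 'u' -> vowel (running count: 4)
  Position 9: 'k' -> consonant (running count: 4)
  Position 10: 'i' -> vowel (running count: 5)
Total vowels: 5

5


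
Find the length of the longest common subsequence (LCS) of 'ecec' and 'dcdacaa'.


DP table for LCS of 'ecec' and 'dcdacaa':
       d  c  d  a  c  a  a
    0  0  0  0  0  0  0  0
  e 0  0  0  0  0  0  0  0
  c 0  0  1  1  1  1  1  1
  e 0  0  1  1  1  1  1  1
  c 0  0  1  1  1  2  2  2
LCS: 'cc'
LCS length = 2

2


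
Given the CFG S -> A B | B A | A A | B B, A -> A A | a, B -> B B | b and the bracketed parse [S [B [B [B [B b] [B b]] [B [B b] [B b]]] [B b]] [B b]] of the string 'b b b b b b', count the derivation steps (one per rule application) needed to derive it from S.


Every bracketed nonterminal node [X ...] in the tree is produced by exactly one rule application.
Reading the tree off as a leftmost derivation:
  Step 1: S  =>  B B   (applied S -> B B)
  Step 2: B B  =>  B B B   (applied B -> B B)
  Step 3: B B B  =>  B B B B   (applied B -> B B)
  Step 4: B B B B  =>  B B B B B   (applied B -> B B)
  Step 5: B B B B B  =>  b B B B B   (applied B -> b)
  Step 6: b B B B B  =>  b b B B B   (applied B -> b)
  Step 7: b b B B B  =>  b b B B B B   (applied B -> B B)
  Step 8: b b B B B B  =>  b b b B B B   (applied B -> b)
  Step 9: b b b B B B  =>  b b b b B B   (applied B -> b)
  Step 10: b b b b B B  =>  b b b b b B   (applied B -> b)
  Step 11: b b b b b B  =>  b b b b b b   (applied B -> b)
Final yield: b b b b b b
Total rewrite steps: 11

11


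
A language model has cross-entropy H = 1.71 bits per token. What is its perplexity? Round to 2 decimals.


Perplexity formula: PP = 2^H
H = 1.71
PP = 2^1.71
Decompose: 2^1.71 = 2^1 * 2^0.71
2^1 = 2, 2^0.71 ~ 1.6358041
PP ~ 2 * 1.6358041 = 3.2716082
Rounded to 2 decimals: 3.27

3.27


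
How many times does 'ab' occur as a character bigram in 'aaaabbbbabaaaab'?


Scanning 'aaaabbbbabaaaab' for bigram 'ab':
  Position 0: 'aa' -> no
  Position 1: 'aa' -> no
  Position 2: 'aa' -> no
  Position 3: 'ab' -> MATCH
  Position 4: 'bb' -> no
  Position 5: 'bb' -> no
  Position 6: 'bb' -> no
  Position 7: 'ba' -> no
  Position 8: 'ab' -> MATCH
  Position 9: 'ba' -> no
  Position 10: 'aa' -> no
  Position 11: 'aa' -> no
  Position 12: 'aa' -> no
  Position 13: 'ab' -> MATCH
Total matches: 3

3


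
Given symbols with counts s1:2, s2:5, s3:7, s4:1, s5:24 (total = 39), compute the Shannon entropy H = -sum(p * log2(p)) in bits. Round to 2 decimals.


Computing entropy H = -sum(p_i * log2(p_i)):
  s1: p = 2/39 = 0.0513, -p*log2(p) = 0.2198
  s2: p = 5/39 = 0.1282, -p*log2(p) = 0.3799
  s3: p = 7/39 = 0.1795, -p*log2(p) = 0.4448
  s4: p = 1/39 = 0.0256, -p*log2(p) = 0.1355
  s5: p = 24/39 = 0.6154, -p*log2(p) = 0.4310
H = sum of terms = 1.6110
Rounded to 2 decimals: 1.61

1.61


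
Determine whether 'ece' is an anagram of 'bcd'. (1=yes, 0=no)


Sort characters of 'ece': 'cee'
Sort characters of 'bcd': 'bcd'
Sorted forms differ -> they are NOT anagrams
Result: 0

0


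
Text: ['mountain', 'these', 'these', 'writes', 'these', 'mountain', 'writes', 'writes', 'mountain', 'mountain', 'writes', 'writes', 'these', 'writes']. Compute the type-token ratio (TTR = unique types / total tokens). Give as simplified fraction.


Tokens: 14
Unique types: ('mountain', 'these', 'writes') = 3
TTR = 3/14
Already in lowest terms.

3/14


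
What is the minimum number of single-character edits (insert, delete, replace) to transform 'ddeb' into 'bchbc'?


Building DP table for s1='ddeb' (len 4) and s2='bchbc' (len 5):
       b  c  h  b  c
    0  1  2  3  4  5
  d 1  1  2  3  4  5
  d 2  2  2  3  4  5
  e 3  3  3  3  4  5
  b 4  3  4  4  3  4
Edit distance = dp[4][5] = 4

4


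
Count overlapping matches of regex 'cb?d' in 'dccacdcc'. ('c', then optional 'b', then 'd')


Pattern: cb?d means 'c', then optional 'b', then 'd'.
Scanning 'dccacdcc' position-by-position:
  Pos 0: window 'dcc' -> no
  Pos 1: window 'cca' -> no
  Pos 2: window 'cac' -> no
  Pos 3: window 'acd' -> no
  Pos 4: window 'cdc' -> MATCH
  Pos 5: window 'dcc' -> no
  Pos 6: window 'cc' -> no
  Pos 7: window 'c' -> no
Total matches: 1

1


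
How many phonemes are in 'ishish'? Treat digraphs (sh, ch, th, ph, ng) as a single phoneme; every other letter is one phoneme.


Parsing 'ishish' greedily, digraphs first:
  'i' -> vowel phoneme (phonemes so far: 1)
  'sh' -> digraph (1 consonant phoneme) (phonemes so far: 2)
  'i' -> vowel phoneme (phonemes so far: 3)
  'sh' -> digraph (1 consonant phoneme) (phonemes so far: 4)
Total phonemes: 4

4


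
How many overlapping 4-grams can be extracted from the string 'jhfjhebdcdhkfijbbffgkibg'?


String 'jhfjhebdcdhkfijbbffgkibg' has length L = 24.
Number of overlapping n-grams = L - n + 1
Substituting: 24 - 4 + 1 = 21

21


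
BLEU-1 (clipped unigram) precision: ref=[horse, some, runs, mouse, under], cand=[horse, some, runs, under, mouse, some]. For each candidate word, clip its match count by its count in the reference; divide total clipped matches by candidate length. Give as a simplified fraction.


Reference word counts: {'horse': 1, 'mouse': 1, 'runs': 1, 'some': 1, 'under': 1}
Checking each candidate word (with clipping):
  'horse' -> in reference (ref count 1, used 1/1) -> match (matches: 1)
  'some' -> in reference (ref count 1, used 1/1) -> match (matches: 2)
  'runs' -> in reference (ref count 1, used 1/1) -> match (matches: 3)
  'under' -> in reference (ref count 1, used 1/1) -> match (matches: 4)
  'mouse' -> in reference (ref count 1, used 1/1) -> match (matches: 5)
  'some' -> ref count 1 already used up (1/1) -> clipped, no match (matches: 5)
Clipped matches: 5, Candidate length: 6
Precision = 5/6

5/6


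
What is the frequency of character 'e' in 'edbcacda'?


Scanning 'edbcacda' for 'e':
  Position 0: 'e' -> MATCH (count: 1)
Total occurrences of 'e': 1

1


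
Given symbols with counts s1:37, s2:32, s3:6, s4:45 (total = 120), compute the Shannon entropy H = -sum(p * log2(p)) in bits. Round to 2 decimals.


Computing entropy H = -sum(p_i * log2(p_i)):
  s1: p = 37/120 = 0.3083, -p*log2(p) = 0.5234
  s2: p = 32/120 = 0.2667, -p*log2(p) = 0.5085
  s3: p = 6/120 = 0.0500, -p*log2(p) = 0.2161
  s4: p = 45/120 = 0.3750, -p*log2(p) = 0.5306
H = sum of terms = 1.7786
Rounded to 2 decimals: 1.78

1.78


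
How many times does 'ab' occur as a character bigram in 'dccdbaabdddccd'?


Scanning 'dccdbaabdddccd' for bigram 'ab':
  Position 0: 'dc' -> no
  Position 1: 'cc' -> no
  Position 2: 'cd' -> no
  Position 3: 'db' -> no
  Position 4: 'ba' -> no
  Position 5: 'aa' -> no
  Position 6: 'ab' -> MATCH
  Position 7: 'bd' -> no
  Position 8: 'dd' -> no
  Position 9: 'dd' -> no
  Position 10: 'dc' -> no
  Position 11: 'cc' -> no
  Position 12: 'cd' -> no
Total matches: 1

1
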